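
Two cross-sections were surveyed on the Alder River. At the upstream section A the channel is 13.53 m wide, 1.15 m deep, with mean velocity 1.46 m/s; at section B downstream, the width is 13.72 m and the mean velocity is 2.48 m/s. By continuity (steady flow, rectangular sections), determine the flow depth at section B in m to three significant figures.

0.668 m

Q = A₁V₁ = (13.53×1.15) × 1.46 = 22.72 m³/s
d₂ = Q/(b₂ V₂) = 22.72/(13.72×2.48) = 0.6676 m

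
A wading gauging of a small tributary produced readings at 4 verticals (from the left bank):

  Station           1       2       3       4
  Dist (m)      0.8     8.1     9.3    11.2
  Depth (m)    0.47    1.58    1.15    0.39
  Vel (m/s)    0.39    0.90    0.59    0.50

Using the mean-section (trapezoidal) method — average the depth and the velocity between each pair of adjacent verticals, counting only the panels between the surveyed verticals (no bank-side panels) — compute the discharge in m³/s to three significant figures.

Panel 1-2: Δb = 7.3 m, d̄ = (0.47+1.58)/2 = 1.025, v̄ = (0.39+0.90)/2 = 0.645 → q = 7.3×1.025×0.645 = 4.826 m³/s
Panel 2-3: Δb = 1.2 m, d̄ = (1.58+1.15)/2 = 1.365, v̄ = (0.90+0.59)/2 = 0.745 → q = 1.2×1.365×0.745 = 1.220 m³/s
Panel 3-4: Δb = 1.9 m, d̄ = (1.15+0.39)/2 = 0.77, v̄ = (0.59+0.50)/2 = 0.545 → q = 1.9×0.77×0.545 = 0.7973 m³/s
Q = Σ q = 6.844 m³/s

6.84 m³/s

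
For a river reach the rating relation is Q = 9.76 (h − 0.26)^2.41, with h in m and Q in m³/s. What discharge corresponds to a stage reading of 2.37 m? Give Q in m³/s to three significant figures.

Q = 9.76 × (2.37 − 0.26)^2.41 = 9.76 × 2.11^2.41 = 59.02 m³/s

59.0 m³/s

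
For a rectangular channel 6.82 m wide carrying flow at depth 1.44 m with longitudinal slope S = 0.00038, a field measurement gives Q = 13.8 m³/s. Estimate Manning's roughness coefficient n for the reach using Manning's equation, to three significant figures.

0.0140

A = b·y = 6.82 × 1.44 = 9.821 m²
P = b + 2y = 6.82 + 2×1.44 = 9.700 m
R = A/P = 9.821/9.700 = 1.012 m
n = (1/Q)·A·R^(2/3)·S^(1/2) = (1/13.8) × 9.821 × 1.008 × 0.01949 = 0.01399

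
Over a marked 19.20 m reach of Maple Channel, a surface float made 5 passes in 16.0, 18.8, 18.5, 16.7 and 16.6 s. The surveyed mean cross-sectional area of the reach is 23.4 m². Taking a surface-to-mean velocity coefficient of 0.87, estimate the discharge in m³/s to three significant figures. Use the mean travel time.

t̄ = (16.0 + 18.8 + 18.5 + 16.7 + 16.6) / 5 = 17.32 s
v_surface = L / t̄ = 19.20 / 17.32 = 1.109 m/s
v_mean = 0.87 × 1.109 = 0.9644 m/s
Q = A × v_mean = 23.4 × 0.9644 = 22.57 m³/s

22.6 m³/s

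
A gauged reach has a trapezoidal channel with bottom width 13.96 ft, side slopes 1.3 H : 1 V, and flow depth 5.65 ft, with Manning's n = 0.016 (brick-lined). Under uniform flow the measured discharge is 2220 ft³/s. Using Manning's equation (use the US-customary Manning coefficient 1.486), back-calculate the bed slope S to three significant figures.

0.00688

A = (b + z·y)·y = (13.96 + 1.3×5.65)×5.65 = 120.4 ft²
P = b + 2y√(1+z²) = 13.96 + 2×5.65×√(1+1.3²) = 32.49 ft
R = A/P = 120.4/32.49 = 3.705 ft
S = (Q·n / (1.486·A·R^(2/3)))² = (2220×0.016 / (1.486×120.4×2.394))² = 0.006879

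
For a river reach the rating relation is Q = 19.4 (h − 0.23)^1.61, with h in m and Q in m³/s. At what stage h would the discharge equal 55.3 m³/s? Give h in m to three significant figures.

2.15 m

h − h₀ = (Q/C)^(1/b) = (55.3/19.4)^(1/1.61) = 1.917 m
h = 0.23 + 1.917 = 2.147 m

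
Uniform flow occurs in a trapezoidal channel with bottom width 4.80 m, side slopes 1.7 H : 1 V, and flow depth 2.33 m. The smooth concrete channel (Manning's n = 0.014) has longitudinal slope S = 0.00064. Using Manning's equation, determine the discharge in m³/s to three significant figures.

47.5 m³/s

A = (b + z·y)·y = (4.80 + 1.7×2.33)×2.33 = 20.41 m²
P = b + 2y√(1+z²) = 4.80 + 2×2.33×√(1+1.7²) = 13.99 m
R = A/P = 20.41/13.99 = 1.459 m
Q = (1/n)·A·R^(2/3)·S^(1/2) = (1/0.014) × 20.41 × 1.459^(2/3) × 0.00064^(1/2) = 47.45 m³/s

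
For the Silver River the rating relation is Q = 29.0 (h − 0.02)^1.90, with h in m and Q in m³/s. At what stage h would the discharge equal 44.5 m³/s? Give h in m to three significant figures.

h − h₀ = (Q/C)^(1/b) = (44.5/29.0)^(1/1.90) = 1.253 m
h = 0.02 + 1.253 = 1.273 m

1.27 m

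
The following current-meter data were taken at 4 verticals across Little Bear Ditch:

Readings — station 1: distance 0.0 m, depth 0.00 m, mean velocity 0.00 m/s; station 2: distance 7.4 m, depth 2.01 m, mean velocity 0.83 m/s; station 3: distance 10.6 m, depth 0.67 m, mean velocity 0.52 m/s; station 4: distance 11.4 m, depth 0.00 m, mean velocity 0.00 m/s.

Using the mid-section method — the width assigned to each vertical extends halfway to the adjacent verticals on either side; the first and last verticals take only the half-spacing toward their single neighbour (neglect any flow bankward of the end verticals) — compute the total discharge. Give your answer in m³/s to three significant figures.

9.54 m³/s

w_2 = (10.6 − 0.0)/2 = 5.3 m; q_2 = 0.83 × 2.01 × 5.3 = 8.842 m³/s
w_3 = (11.4 − 7.4)/2 = 2 m; q_3 = 0.52 × 0.67 × 2 = 0.6968 m³/s
Stations 1, 4 contribute zero (depth or velocity is 0).
Q = Σ qᵢ = 9.539 m³/s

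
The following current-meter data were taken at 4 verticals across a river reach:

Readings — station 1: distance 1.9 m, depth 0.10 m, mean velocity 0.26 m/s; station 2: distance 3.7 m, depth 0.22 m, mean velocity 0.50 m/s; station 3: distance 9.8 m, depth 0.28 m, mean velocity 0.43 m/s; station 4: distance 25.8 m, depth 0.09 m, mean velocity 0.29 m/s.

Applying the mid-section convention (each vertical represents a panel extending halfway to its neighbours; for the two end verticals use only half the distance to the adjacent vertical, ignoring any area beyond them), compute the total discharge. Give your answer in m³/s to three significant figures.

2.00 m³/s

w_1 = (3.7 − 1.9)/2 = 0.9 m; q_1 = 0.26 × 0.10 × 0.9 = 0.02340 m³/s
w_2 = (9.8 − 1.9)/2 = 3.95 m; q_2 = 0.50 × 0.22 × 3.95 = 0.4345 m³/s
w_3 = (25.8 − 3.7)/2 = 11.05 m; q_3 = 0.43 × 0.28 × 11.05 = 1.330 m³/s
w_4 = (25.8 − 9.8)/2 = 8 m; q_4 = 0.29 × 0.09 × 8 = 0.2088 m³/s
Q = Σ qᵢ = 1.997 m³/s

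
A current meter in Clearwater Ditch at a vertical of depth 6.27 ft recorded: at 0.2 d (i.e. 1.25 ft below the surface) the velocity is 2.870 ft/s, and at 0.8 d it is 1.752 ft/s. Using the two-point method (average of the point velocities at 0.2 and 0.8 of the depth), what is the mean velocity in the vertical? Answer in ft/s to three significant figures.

2.31 ft/s

v̄ = (2.870 + 1.752) / 2 = 2.311 ft/s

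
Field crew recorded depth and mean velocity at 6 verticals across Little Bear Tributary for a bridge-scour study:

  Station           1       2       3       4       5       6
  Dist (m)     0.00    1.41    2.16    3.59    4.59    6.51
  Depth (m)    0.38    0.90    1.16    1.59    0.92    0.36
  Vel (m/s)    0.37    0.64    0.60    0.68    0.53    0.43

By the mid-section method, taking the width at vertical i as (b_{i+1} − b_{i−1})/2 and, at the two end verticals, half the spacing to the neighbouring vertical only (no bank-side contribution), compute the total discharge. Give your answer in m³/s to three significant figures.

w_1 = (1.41 − 0.00)/2 = 0.705 m; q_1 = 0.37 × 0.38 × 0.705 = 0.09912 m³/s
w_2 = (2.16 − 0.00)/2 = 1.08 m; q_2 = 0.64 × 0.90 × 1.08 = 0.6221 m³/s
w_3 = (3.59 − 1.41)/2 = 1.09 m; q_3 = 0.60 × 1.16 × 1.09 = 0.7586 m³/s
w_4 = (4.59 − 2.16)/2 = 1.215 m; q_4 = 0.68 × 1.59 × 1.215 = 1.314 m³/s
w_5 = (6.51 − 3.59)/2 = 1.46 m; q_5 = 0.53 × 0.92 × 1.46 = 0.7119 m³/s
w_6 = (6.51 − 4.59)/2 = 0.96 m; q_6 = 0.43 × 0.36 × 0.96 = 0.1486 m³/s
Q = Σ qᵢ = 3.654 m³/s

3.65 m³/s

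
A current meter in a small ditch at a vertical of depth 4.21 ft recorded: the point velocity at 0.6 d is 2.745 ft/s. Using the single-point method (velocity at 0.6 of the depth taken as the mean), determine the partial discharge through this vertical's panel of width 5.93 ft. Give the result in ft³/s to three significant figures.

v̄ = v₀.₆ = 2.745 ft/s
q = v̄ × d × w = 2.745 × 4.21 × 5.93 = 68.53 ft³/s

68.5 ft³/s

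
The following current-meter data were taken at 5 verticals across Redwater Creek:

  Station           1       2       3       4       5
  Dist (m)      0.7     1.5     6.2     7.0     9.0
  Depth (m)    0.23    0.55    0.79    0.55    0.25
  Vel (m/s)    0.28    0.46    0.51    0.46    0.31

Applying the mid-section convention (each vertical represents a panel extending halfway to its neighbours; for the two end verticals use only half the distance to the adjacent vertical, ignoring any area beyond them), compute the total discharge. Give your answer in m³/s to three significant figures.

2.26 m³/s

w_1 = (1.5 − 0.7)/2 = 0.4 m; q_1 = 0.28 × 0.23 × 0.4 = 0.02576 m³/s
w_2 = (6.2 − 0.7)/2 = 2.75 m; q_2 = 0.46 × 0.55 × 2.75 = 0.6958 m³/s
w_3 = (7.0 − 1.5)/2 = 2.75 m; q_3 = 0.51 × 0.79 × 2.75 = 1.108 m³/s
w_4 = (9.0 − 6.2)/2 = 1.4 m; q_4 = 0.46 × 0.55 × 1.4 = 0.3542 m³/s
w_5 = (9.0 − 7.0)/2 = 1 m; q_5 = 0.31 × 0.25 × 1 = 0.07750 m³/s
Q = Σ qᵢ = 2.261 m³/s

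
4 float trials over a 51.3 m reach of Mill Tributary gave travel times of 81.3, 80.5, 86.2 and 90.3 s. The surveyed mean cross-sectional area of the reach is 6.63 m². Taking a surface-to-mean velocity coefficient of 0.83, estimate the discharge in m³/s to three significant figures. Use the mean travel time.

3.34 m³/s

t̄ = (81.3 + 80.5 + 86.2 + 90.3) / 4 = 84.575 s
v_surface = L / t̄ = 51.3 / 84.575 = 0.6066 m/s
v_mean = 0.83 × 0.6066 = 0.5034 m/s
Q = A × v_mean = 6.63 × 0.5034 = 3.338 m³/s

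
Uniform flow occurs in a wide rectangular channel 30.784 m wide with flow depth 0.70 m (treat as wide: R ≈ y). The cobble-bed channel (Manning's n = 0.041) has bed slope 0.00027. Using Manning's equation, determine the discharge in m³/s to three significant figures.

A = b·y = 30.784 × 0.70 = 21.55 m²
Wide channel: R ≈ y = 0.70 m
Q = (1/n)·A·R^(2/3)·S^(1/2) = (1/0.041) × 21.55 × 0.7000^(2/3) × 0.00027^(1/2) = 6.809 m³/s

6.81 m³/s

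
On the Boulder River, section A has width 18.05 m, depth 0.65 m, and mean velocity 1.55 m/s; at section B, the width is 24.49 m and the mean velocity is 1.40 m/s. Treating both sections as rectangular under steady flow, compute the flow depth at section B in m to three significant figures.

Q = A₁V₁ = (18.05×0.65) × 1.55 = 18.19 m³/s
d₂ = Q/(b₂ V₂) = 18.19/(24.49×1.40) = 0.5304 m

0.530 m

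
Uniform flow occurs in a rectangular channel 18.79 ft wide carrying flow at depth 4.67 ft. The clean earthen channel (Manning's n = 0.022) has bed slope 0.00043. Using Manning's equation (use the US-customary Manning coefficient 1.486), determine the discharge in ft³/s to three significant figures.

A = b·y = 18.79 × 4.67 = 87.75 ft²
P = b + 2y = 18.79 + 2×4.67 = 28.13 ft
R = A/P = 87.75/28.13 = 3.119 ft
Q = (1.486/n)·A·R^(2/3)·S^(1/2) = (1.486/0.022) × 87.75 × 3.119^(2/3) × 0.00043^(1/2) = 262.4 ft³/s

262 ft³/s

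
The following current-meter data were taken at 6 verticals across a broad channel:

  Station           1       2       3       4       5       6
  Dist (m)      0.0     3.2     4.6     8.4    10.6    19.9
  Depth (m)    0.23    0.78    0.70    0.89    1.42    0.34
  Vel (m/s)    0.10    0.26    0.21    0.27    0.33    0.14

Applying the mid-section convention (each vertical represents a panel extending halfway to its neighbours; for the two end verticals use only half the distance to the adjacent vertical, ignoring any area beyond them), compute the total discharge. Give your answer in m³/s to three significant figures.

4.52 m³/s

w_1 = (3.2 − 0.0)/2 = 1.6 m; q_1 = 0.10 × 0.23 × 1.6 = 0.03680 m³/s
w_2 = (4.6 − 0.0)/2 = 2.3 m; q_2 = 0.26 × 0.78 × 2.3 = 0.4664 m³/s
w_3 = (8.4 − 3.2)/2 = 2.6 m; q_3 = 0.21 × 0.70 × 2.6 = 0.3822 m³/s
w_4 = (10.6 − 4.6)/2 = 3 m; q_4 = 0.27 × 0.89 × 3 = 0.7209 m³/s
w_5 = (19.9 − 8.4)/2 = 5.75 m; q_5 = 0.33 × 1.42 × 5.75 = 2.694 m³/s
w_6 = (19.9 − 10.6)/2 = 4.65 m; q_6 = 0.14 × 0.34 × 4.65 = 0.2213 m³/s
Q = Σ qᵢ = 4.522 m³/s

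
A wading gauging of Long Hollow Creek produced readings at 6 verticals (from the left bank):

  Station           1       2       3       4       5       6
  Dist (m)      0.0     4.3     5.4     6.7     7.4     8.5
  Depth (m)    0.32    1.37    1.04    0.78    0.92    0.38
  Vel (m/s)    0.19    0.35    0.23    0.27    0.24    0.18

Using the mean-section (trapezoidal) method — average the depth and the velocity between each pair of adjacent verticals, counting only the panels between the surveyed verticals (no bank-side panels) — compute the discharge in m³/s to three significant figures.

1.96 m³/s

Panel 1-2: Δb = 4.3 m, d̄ = (0.32+1.37)/2 = 0.845, v̄ = (0.19+0.35)/2 = 0.27 → q = 4.3×0.845×0.27 = 0.9810 m³/s
Panel 2-3: Δb = 1.1 m, d̄ = (1.37+1.04)/2 = 1.205, v̄ = (0.35+0.23)/2 = 0.29 → q = 1.1×1.205×0.29 = 0.3844 m³/s
Panel 3-4: Δb = 1.3 m, d̄ = (1.04+0.78)/2 = 0.91, v̄ = (0.23+0.27)/2 = 0.25 → q = 1.3×0.91×0.25 = 0.2958 m³/s
Panel 4-5: Δb = 0.7 m, d̄ = (0.78+0.92)/2 = 0.85, v̄ = (0.27+0.24)/2 = 0.255 → q = 0.7×0.85×0.255 = 0.1517 m³/s
Panel 5-6: Δb = 1.1 m, d̄ = (0.92+0.38)/2 = 0.65, v̄ = (0.24+0.18)/2 = 0.21 → q = 1.1×0.65×0.21 = 0.1502 m³/s
Q = Σ q = 1.963 m³/s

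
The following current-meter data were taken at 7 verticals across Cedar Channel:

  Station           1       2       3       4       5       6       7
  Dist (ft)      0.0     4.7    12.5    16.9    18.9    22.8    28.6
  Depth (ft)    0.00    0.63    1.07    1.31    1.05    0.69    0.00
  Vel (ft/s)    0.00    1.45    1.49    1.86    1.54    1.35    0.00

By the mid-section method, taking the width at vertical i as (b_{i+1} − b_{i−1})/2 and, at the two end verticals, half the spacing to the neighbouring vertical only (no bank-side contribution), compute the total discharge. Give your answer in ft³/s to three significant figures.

w_2 = (12.5 − 0.0)/2 = 6.25 ft; q_2 = 1.45 × 0.63 × 6.25 = 5.709 ft³/s
w_3 = (16.9 − 4.7)/2 = 6.1 ft; q_3 = 1.49 × 1.07 × 6.1 = 9.725 ft³/s
w_4 = (18.9 − 12.5)/2 = 3.2 ft; q_4 = 1.86 × 1.31 × 3.2 = 7.797 ft³/s
w_5 = (22.8 − 16.9)/2 = 2.95 ft; q_5 = 1.54 × 1.05 × 2.95 = 4.770 ft³/s
w_6 = (28.6 − 18.9)/2 = 4.85 ft; q_6 = 1.35 × 0.69 × 4.85 = 4.518 ft³/s
Stations 1, 7 contribute zero (depth or velocity is 0).
Q = Σ qᵢ = 32.52 ft³/s

32.5 ft³/s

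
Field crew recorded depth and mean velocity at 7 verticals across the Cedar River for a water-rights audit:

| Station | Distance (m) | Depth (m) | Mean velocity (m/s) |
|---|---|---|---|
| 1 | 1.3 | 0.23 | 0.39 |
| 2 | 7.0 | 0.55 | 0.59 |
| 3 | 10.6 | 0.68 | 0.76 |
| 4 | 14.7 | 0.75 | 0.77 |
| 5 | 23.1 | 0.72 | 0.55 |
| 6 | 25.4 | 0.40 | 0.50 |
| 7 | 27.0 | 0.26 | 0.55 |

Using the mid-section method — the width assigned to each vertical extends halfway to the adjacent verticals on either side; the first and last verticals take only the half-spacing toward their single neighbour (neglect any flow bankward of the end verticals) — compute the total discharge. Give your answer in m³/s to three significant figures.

w_1 = (7.0 − 1.3)/2 = 2.85 m; q_1 = 0.39 × 0.23 × 2.85 = 0.2556 m³/s
w_2 = (10.6 − 1.3)/2 = 4.65 m; q_2 = 0.59 × 0.55 × 4.65 = 1.509 m³/s
w_3 = (14.7 − 7.0)/2 = 3.85 m; q_3 = 0.76 × 0.68 × 3.85 = 1.990 m³/s
w_4 = (23.1 − 10.6)/2 = 6.25 m; q_4 = 0.77 × 0.75 × 6.25 = 3.609 m³/s
w_5 = (25.4 − 14.7)/2 = 5.35 m; q_5 = 0.55 × 0.72 × 5.35 = 2.119 m³/s
w_6 = (27.0 − 23.1)/2 = 1.95 m; q_6 = 0.50 × 0.40 × 1.95 = 0.3900 m³/s
w_7 = (27.0 − 25.4)/2 = 0.8 m; q_7 = 0.55 × 0.26 × 0.8 = 0.1144 m³/s
Q = Σ qᵢ = 9.987 m³/s

9.99 m³/s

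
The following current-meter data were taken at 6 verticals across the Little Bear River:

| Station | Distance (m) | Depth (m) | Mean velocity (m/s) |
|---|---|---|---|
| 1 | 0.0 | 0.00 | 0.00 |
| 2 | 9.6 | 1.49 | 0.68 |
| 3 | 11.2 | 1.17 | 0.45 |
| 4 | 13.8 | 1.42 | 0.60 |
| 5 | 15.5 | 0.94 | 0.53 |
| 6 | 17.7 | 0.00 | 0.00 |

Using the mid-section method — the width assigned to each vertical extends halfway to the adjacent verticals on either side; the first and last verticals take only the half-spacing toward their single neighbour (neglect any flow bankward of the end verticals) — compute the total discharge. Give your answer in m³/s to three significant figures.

w_2 = (11.2 − 0.0)/2 = 5.6 m; q_2 = 0.68 × 1.49 × 5.6 = 5.674 m³/s
w_3 = (13.8 − 9.6)/2 = 2.1 m; q_3 = 0.45 × 1.17 × 2.1 = 1.106 m³/s
w_4 = (15.5 − 11.2)/2 = 2.15 m; q_4 = 0.60 × 1.42 × 2.15 = 1.832 m³/s
w_5 = (17.7 − 13.8)/2 = 1.95 m; q_5 = 0.53 × 0.94 × 1.95 = 0.9715 m³/s
Stations 1, 6 contribute zero (depth or velocity is 0).
Q = Σ qᵢ = 9.583 m³/s

9.58 m³/s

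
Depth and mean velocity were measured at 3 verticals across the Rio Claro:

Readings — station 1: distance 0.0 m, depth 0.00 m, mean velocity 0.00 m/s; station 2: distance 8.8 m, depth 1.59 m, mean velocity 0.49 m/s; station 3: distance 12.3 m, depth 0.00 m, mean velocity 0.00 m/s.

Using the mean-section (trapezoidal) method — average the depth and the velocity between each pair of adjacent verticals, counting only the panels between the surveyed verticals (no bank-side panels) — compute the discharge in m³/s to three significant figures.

Panel 1-2: Δb = 8.8 m, d̄ = (0.00+1.59)/2 = 0.795, v̄ = (0.00+0.49)/2 = 0.245 → q = 8.8×0.795×0.245 = 1.714 m³/s
Panel 2-3: Δb = 3.5 m, d̄ = (1.59+0.00)/2 = 0.795, v̄ = (0.49+0.00)/2 = 0.245 → q = 3.5×0.795×0.245 = 0.6817 m³/s
Q = Σ q = 2.396 m³/s

2.40 m³/s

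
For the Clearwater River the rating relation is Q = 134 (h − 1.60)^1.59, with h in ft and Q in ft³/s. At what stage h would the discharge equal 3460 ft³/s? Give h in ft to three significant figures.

h − h₀ = (Q/C)^(1/b) = (3460/134)^(1/1.59) = 7.727 ft
h = 1.60 + 7.727 = 9.327 ft

9.33 ft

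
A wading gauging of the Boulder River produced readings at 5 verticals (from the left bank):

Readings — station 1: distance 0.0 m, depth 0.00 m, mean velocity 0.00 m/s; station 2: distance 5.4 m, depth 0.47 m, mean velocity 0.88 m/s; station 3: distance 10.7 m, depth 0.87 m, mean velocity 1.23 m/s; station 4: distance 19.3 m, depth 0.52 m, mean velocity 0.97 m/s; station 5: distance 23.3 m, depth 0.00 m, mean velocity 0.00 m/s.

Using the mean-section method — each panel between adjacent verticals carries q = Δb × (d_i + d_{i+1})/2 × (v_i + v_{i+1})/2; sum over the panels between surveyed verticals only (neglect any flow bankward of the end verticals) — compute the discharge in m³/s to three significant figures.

Panel 1-2: Δb = 5.4 m, d̄ = (0.00+0.47)/2 = 0.235, v̄ = (0.00+0.88)/2 = 0.44 → q = 5.4×0.235×0.44 = 0.5584 m³/s
Panel 2-3: Δb = 5.3 m, d̄ = (0.47+0.87)/2 = 0.67, v̄ = (0.88+1.23)/2 = 1.055 → q = 5.3×0.67×1.055 = 3.746 m³/s
Panel 3-4: Δb = 8.6 m, d̄ = (0.87+0.52)/2 = 0.695, v̄ = (1.23+0.97)/2 = 1.1 → q = 8.6×0.695×1.1 = 6.575 m³/s
Panel 4-5: Δb = 4 m, d̄ = (0.52+0.00)/2 = 0.26, v̄ = (0.97+0.00)/2 = 0.485 → q = 4×0.26×0.485 = 0.5044 m³/s
Q = Σ q = 11.38 m³/s

11.4 m³/s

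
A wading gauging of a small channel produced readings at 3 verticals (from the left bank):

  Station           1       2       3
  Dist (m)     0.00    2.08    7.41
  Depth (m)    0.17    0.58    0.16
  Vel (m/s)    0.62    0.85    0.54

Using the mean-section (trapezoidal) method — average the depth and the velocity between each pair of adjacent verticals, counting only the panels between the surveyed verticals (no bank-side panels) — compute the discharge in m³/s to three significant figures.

1.94 m³/s

Panel 1-2: Δb = 2.08 m, d̄ = (0.17+0.58)/2 = 0.375, v̄ = (0.62+0.85)/2 = 0.735 → q = 2.08×0.375×0.735 = 0.5733 m³/s
Panel 2-3: Δb = 5.33 m, d̄ = (0.58+0.16)/2 = 0.37, v̄ = (0.85+0.54)/2 = 0.695 → q = 5.33×0.37×0.695 = 1.371 m³/s
Q = Σ q = 1.944 m³/s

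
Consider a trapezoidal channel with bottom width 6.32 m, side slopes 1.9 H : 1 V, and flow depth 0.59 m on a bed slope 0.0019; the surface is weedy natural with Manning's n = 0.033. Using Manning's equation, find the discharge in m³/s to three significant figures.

3.63 m³/s

A = (b + z·y)·y = (6.32 + 1.9×0.59)×0.59 = 4.390 m²
P = b + 2y√(1+z²) = 6.32 + 2×0.59×√(1+1.9²) = 8.854 m
R = A/P = 4.390/8.854 = 0.4959 m
Q = (1/n)·A·R^(2/3)·S^(1/2) = (1/0.033) × 4.390 × 0.4959^(2/3) × 0.0019^(1/2) = 3.633 m³/s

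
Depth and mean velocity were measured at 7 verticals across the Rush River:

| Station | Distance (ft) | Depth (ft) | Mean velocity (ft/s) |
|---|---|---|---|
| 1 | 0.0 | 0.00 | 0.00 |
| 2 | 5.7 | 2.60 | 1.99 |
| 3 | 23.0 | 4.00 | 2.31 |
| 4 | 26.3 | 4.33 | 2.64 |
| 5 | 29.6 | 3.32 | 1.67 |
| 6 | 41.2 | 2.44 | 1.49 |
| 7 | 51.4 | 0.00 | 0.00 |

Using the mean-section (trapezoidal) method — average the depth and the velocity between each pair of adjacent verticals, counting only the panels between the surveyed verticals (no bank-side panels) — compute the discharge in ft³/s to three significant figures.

Panel 1-2: Δb = 5.7 ft, d̄ = (0.00+2.60)/2 = 1.3, v̄ = (0.00+1.99)/2 = 0.995 → q = 5.7×1.3×0.995 = 7.373 ft³/s
Panel 2-3: Δb = 17.3 ft, d̄ = (2.60+4.00)/2 = 3.3, v̄ = (1.99+2.31)/2 = 2.15 → q = 17.3×3.3×2.15 = 122.7 ft³/s
Panel 3-4: Δb = 3.3 ft, d̄ = (4.00+4.33)/2 = 4.165, v̄ = (2.31+2.64)/2 = 2.475 → q = 3.3×4.165×2.475 = 34.02 ft³/s
Panel 4-5: Δb = 3.3 ft, d̄ = (4.33+3.32)/2 = 3.825, v̄ = (2.64+1.67)/2 = 2.155 → q = 3.3×3.825×2.155 = 27.20 ft³/s
Panel 5-6: Δb = 11.6 ft, d̄ = (3.32+2.44)/2 = 2.88, v̄ = (1.67+1.49)/2 = 1.58 → q = 11.6×2.88×1.58 = 52.78 ft³/s
Panel 6-7: Δb = 10.2 ft, d̄ = (2.44+0.00)/2 = 1.22, v̄ = (1.49+0.00)/2 = 0.745 → q = 10.2×1.22×0.745 = 9.271 ft³/s
Q = Σ q = 253.4 ft³/s

253 ft³/s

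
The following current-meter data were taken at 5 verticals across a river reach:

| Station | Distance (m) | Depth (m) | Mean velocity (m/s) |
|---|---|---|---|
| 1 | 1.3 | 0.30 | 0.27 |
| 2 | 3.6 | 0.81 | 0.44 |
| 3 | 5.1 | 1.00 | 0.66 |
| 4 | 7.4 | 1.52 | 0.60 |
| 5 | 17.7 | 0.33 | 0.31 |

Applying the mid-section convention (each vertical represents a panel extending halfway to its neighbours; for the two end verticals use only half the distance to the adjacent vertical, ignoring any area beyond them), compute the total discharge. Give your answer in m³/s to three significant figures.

w_1 = (3.6 − 1.3)/2 = 1.15 m; q_1 = 0.27 × 0.30 × 1.15 = 0.09315 m³/s
w_2 = (5.1 − 1.3)/2 = 1.9 m; q_2 = 0.44 × 0.81 × 1.9 = 0.6772 m³/s
w_3 = (7.4 − 3.6)/2 = 1.9 m; q_3 = 0.66 × 1.00 × 1.9 = 1.254 m³/s
w_4 = (17.7 − 5.1)/2 = 6.3 m; q_4 = 0.60 × 1.52 × 6.3 = 5.746 m³/s
w_5 = (17.7 − 7.4)/2 = 5.15 m; q_5 = 0.31 × 0.33 × 5.15 = 0.5268 m³/s
Q = Σ qᵢ = 8.297 m³/s

8.30 m³/s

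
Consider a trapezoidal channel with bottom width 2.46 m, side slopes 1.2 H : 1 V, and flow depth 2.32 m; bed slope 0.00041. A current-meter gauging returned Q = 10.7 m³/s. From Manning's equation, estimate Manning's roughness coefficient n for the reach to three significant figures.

A = (b + z·y)·y = (2.46 + 1.2×2.32)×2.32 = 12.17 m²
P = b + 2y√(1+z²) = 2.46 + 2×2.32×√(1+1.2²) = 9.708 m
R = A/P = 12.17/9.708 = 1.253 m
n = (1/Q)·A·R^(2/3)·S^(1/2) = (1/10.7) × 12.17 × 1.162 × 0.02025 = 0.02676

0.0268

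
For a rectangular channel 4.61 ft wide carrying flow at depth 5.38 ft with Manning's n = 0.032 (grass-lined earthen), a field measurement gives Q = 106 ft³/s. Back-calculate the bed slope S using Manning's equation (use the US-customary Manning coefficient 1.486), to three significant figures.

0.00448

A = b·y = 4.61 × 5.38 = 24.80 ft²
P = b + 2y = 4.61 + 2×5.38 = 15.37 ft
R = A/P = 24.80/15.37 = 1.614 ft
S = (Q·n / (1.486·A·R^(2/3)))² = (106×0.032 / (1.486×24.80×1.376))² = 0.004475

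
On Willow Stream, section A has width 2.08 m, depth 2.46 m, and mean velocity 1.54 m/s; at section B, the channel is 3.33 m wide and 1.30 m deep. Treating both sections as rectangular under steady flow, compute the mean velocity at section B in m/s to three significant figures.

Q = A₁V₁ = (2.08×2.46) × 1.54 = 7.880 m³/s
A₂ = 3.33 × 1.30 = 4.329 m²
V₂ = Q/A₂ = 7.880/4.329 = 1.820 m/s

1.82 m/s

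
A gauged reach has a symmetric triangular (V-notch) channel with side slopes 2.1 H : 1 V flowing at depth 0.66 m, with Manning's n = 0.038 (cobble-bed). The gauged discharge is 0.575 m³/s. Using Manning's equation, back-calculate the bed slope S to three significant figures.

0.00287

A = z·y² = 2.1×0.66² = 0.9148 m²
P = 2y√(1+z²) = 2×0.66×√(1+2.1²) = 3.070 m
R = A/P = 0.9148/3.070 = 0.2979 m
S = (Q·n / (1·A·R^(2/3)))² = (0.575×0.038 / (1×0.9148×0.4461))² = 0.002867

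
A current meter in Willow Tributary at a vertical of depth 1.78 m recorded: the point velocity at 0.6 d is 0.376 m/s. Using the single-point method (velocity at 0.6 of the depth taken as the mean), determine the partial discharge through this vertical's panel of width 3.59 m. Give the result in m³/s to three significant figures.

2.40 m³/s

v̄ = v₀.₆ = 0.376 m/s
q = v̄ × d × w = 0.3760 × 1.78 × 3.59 = 2.403 m³/s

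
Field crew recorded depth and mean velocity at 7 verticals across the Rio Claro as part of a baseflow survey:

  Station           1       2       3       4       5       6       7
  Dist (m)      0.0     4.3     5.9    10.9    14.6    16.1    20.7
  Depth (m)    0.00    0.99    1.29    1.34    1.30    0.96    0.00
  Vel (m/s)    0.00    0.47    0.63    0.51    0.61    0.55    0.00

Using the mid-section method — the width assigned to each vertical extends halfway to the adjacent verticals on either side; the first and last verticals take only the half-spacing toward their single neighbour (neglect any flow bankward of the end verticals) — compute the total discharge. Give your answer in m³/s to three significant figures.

w_2 = (5.9 − 0.0)/2 = 2.95 m; q_2 = 0.47 × 0.99 × 2.95 = 1.373 m³/s
w_3 = (10.9 − 4.3)/2 = 3.3 m; q_3 = 0.63 × 1.29 × 3.3 = 2.682 m³/s
w_4 = (14.6 − 5.9)/2 = 4.35 m; q_4 = 0.51 × 1.34 × 4.35 = 2.973 m³/s
w_5 = (16.1 − 10.9)/2 = 2.6 m; q_5 = 0.61 × 1.30 × 2.6 = 2.062 m³/s
w_6 = (20.7 − 14.6)/2 = 3.05 m; q_6 = 0.55 × 0.96 × 3.05 = 1.610 m³/s
Stations 1, 7 contribute zero (depth or velocity is 0).
Q = Σ qᵢ = 10.70 m³/s

10.7 m³/s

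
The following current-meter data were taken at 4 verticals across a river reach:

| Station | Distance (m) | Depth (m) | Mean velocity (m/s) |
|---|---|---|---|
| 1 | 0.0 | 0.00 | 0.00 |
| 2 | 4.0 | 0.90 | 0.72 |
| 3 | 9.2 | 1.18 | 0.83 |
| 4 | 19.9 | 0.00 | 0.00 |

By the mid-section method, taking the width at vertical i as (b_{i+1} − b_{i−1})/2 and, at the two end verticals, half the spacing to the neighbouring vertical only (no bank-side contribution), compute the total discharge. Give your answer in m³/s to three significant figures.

10.8 m³/s

w_2 = (9.2 − 0.0)/2 = 4.6 m; q_2 = 0.72 × 0.90 × 4.6 = 2.981 m³/s
w_3 = (19.9 − 4.0)/2 = 7.95 m; q_3 = 0.83 × 1.18 × 7.95 = 7.786 m³/s
Stations 1, 4 contribute zero (depth or velocity is 0).
Q = Σ qᵢ = 10.77 m³/s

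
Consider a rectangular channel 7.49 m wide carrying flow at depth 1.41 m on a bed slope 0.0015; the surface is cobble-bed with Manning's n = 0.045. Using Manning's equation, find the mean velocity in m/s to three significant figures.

A = b·y = 7.49 × 1.41 = 10.56 m²
P = b + 2y = 7.49 + 2×1.41 = 10.31 m
R = A/P = 10.56/10.31 = 1.024 m
Q = (1/n)·A·R^(2/3)·S^(1/2) = (1/0.045) × 10.56 × 1.024^(2/3) × 0.0015^(1/2) = 9.236 m³/s
V = Q/A = 9.236/10.56 = 0.8746 m/s

0.875 m/s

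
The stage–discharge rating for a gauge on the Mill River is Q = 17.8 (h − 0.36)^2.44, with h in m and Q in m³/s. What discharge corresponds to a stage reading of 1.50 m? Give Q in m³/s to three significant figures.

24.5 m³/s

Q = 17.8 × (1.50 − 0.36)^2.44 = 17.8 × 1.14^2.44 = 24.51 m³/s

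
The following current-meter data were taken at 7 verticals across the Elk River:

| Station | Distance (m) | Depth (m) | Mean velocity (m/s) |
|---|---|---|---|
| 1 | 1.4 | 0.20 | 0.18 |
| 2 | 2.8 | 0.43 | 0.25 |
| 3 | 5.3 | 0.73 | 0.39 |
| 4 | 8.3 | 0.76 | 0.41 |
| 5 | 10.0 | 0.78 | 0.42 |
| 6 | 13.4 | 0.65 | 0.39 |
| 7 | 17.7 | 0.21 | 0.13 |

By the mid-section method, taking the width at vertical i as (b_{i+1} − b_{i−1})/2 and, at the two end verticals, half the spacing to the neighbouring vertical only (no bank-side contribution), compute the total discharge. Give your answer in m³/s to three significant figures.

w_1 = (2.8 − 1.4)/2 = 0.7 m; q_1 = 0.18 × 0.20 × 0.7 = 0.02520 m³/s
w_2 = (5.3 − 1.4)/2 = 1.95 m; q_2 = 0.25 × 0.43 × 1.95 = 0.2096 m³/s
w_3 = (8.3 − 2.8)/2 = 2.75 m; q_3 = 0.39 × 0.73 × 2.75 = 0.7829 m³/s
w_4 = (10.0 − 5.3)/2 = 2.35 m; q_4 = 0.41 × 0.76 × 2.35 = 0.7323 m³/s
w_5 = (13.4 − 8.3)/2 = 2.55 m; q_5 = 0.42 × 0.78 × 2.55 = 0.8354 m³/s
w_6 = (17.7 − 10.0)/2 = 3.85 m; q_6 = 0.39 × 0.65 × 3.85 = 0.9760 m³/s
w_7 = (17.7 − 13.4)/2 = 2.15 m; q_7 = 0.13 × 0.21 × 2.15 = 0.05870 m³/s
Q = Σ qᵢ = 3.620 m³/s

3.62 m³/s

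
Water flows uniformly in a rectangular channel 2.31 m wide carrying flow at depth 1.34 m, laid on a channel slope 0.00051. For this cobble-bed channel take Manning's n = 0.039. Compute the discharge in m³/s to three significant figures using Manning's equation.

A = b·y = 2.31 × 1.34 = 3.095 m²
P = b + 2y = 2.31 + 2×1.34 = 4.990 m
R = A/P = 3.095/4.990 = 0.6203 m
Q = (1/n)·A·R^(2/3)·S^(1/2) = (1/0.039) × 3.095 × 0.6203^(2/3) × 0.00051^(1/2) = 1.304 m³/s

1.30 m³/s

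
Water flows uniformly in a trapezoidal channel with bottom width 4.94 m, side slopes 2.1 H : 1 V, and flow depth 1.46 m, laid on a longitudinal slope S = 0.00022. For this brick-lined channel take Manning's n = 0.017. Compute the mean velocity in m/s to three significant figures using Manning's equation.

0.870 m/s

A = (b + z·y)·y = (4.94 + 2.1×1.46)×1.46 = 11.69 m²
P = b + 2y√(1+z²) = 4.94 + 2×1.46×√(1+2.1²) = 11.73 m
R = A/P = 11.69/11.73 = 0.9963 m
Q = (1/n)·A·R^(2/3)·S^(1/2) = (1/0.017) × 11.69 × 0.9963^(2/3) × 0.00022^(1/2) = 10.17 m³/s
V = Q/A = 10.17/11.69 = 0.8704 m/s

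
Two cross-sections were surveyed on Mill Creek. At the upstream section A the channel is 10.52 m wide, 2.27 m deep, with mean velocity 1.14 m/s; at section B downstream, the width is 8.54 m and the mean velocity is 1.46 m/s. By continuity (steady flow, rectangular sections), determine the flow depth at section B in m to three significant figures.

Q = A₁V₁ = (10.52×2.27) × 1.14 = 27.22 m³/s
d₂ = Q/(b₂ V₂) = 27.22/(8.54×1.46) = 2.183 m

2.18 m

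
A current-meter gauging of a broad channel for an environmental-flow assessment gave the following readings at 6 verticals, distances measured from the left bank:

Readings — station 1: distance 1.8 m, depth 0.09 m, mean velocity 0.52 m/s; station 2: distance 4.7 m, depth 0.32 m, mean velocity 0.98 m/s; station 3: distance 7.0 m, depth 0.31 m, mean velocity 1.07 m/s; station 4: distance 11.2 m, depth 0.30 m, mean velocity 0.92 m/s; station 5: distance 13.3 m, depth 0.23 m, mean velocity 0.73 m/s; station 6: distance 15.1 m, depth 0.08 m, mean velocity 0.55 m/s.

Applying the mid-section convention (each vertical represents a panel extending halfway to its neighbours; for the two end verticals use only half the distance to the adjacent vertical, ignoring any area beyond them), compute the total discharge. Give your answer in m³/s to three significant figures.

3.20 m³/s

w_1 = (4.7 − 1.8)/2 = 1.45 m; q_1 = 0.52 × 0.09 × 1.45 = 0.06786 m³/s
w_2 = (7.0 − 1.8)/2 = 2.6 m; q_2 = 0.98 × 0.32 × 2.6 = 0.8154 m³/s
w_3 = (11.2 − 4.7)/2 = 3.25 m; q_3 = 1.07 × 0.31 × 3.25 = 1.078 m³/s
w_4 = (13.3 − 7.0)/2 = 3.15 m; q_4 = 0.92 × 0.30 × 3.15 = 0.8694 m³/s
w_5 = (15.1 − 11.2)/2 = 1.95 m; q_5 = 0.73 × 0.23 × 1.95 = 0.3274 m³/s
w_6 = (15.1 − 13.3)/2 = 0.9 m; q_6 = 0.55 × 0.08 × 0.9 = 0.03960 m³/s
Q = Σ qᵢ = 3.198 m³/s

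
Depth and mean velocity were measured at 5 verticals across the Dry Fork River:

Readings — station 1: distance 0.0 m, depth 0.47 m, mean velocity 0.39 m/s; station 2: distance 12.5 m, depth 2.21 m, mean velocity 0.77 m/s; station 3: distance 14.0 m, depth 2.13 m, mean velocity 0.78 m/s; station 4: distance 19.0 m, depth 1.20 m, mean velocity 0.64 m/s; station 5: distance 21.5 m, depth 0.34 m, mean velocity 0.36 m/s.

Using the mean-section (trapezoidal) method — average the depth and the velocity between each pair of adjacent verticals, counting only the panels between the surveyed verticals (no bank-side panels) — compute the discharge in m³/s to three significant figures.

19.1 m³/s

Panel 1-2: Δb = 12.5 m, d̄ = (0.47+2.21)/2 = 1.34, v̄ = (0.39+0.77)/2 = 0.58 → q = 12.5×1.34×0.58 = 9.715 m³/s
Panel 2-3: Δb = 1.5 m, d̄ = (2.21+2.13)/2 = 2.17, v̄ = (0.77+0.78)/2 = 0.775 → q = 1.5×2.17×0.775 = 2.523 m³/s
Panel 3-4: Δb = 5 m, d̄ = (2.13+1.20)/2 = 1.665, v̄ = (0.78+0.64)/2 = 0.71 → q = 5×1.665×0.71 = 5.911 m³/s
Panel 4-5: Δb = 2.5 m, d̄ = (1.20+0.34)/2 = 0.77, v̄ = (0.64+0.36)/2 = 0.5 → q = 2.5×0.77×0.5 = 0.9625 m³/s
Q = Σ q = 19.11 m³/s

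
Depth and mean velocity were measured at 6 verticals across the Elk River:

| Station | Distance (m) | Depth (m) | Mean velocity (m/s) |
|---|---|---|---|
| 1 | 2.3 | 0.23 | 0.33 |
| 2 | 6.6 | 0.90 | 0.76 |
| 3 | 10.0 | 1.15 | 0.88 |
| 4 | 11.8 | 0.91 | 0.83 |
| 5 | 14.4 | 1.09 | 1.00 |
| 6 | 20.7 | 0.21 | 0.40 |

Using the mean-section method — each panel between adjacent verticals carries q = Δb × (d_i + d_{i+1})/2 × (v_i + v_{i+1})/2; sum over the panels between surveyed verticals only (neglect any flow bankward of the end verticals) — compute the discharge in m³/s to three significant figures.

Panel 1-2: Δb = 4.3 m, d̄ = (0.23+0.90)/2 = 0.565, v̄ = (0.33+0.76)/2 = 0.545 → q = 4.3×0.565×0.545 = 1.324 m³/s
Panel 2-3: Δb = 3.4 m, d̄ = (0.90+1.15)/2 = 1.025, v̄ = (0.76+0.88)/2 = 0.82 → q = 3.4×1.025×0.82 = 2.858 m³/s
Panel 3-4: Δb = 1.8 m, d̄ = (1.15+0.91)/2 = 1.03, v̄ = (0.88+0.83)/2 = 0.855 → q = 1.8×1.03×0.855 = 1.585 m³/s
Panel 4-5: Δb = 2.6 m, d̄ = (0.91+1.09)/2 = 1, v̄ = (0.83+1.00)/2 = 0.915 → q = 2.6×1×0.915 = 2.379 m³/s
Panel 5-6: Δb = 6.3 m, d̄ = (1.09+0.21)/2 = 0.65, v̄ = (1.00+0.40)/2 = 0.7 → q = 6.3×0.65×0.7 = 2.867 m³/s
Q = Σ q = 11.01 m³/s

11.0 m³/s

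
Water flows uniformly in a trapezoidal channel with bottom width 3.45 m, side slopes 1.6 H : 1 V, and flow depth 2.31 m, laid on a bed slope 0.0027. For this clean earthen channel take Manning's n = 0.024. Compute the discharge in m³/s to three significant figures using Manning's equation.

A = (b + z·y)·y = (3.45 + 1.6×2.31)×2.31 = 16.51 m²
P = b + 2y√(1+z²) = 3.45 + 2×2.31×√(1+1.6²) = 12.17 m
R = A/P = 16.51/12.17 = 1.357 m
Q = (1/n)·A·R^(2/3)·S^(1/2) = (1/0.024) × 16.51 × 1.357^(2/3) × 0.0027^(1/2) = 43.80 m³/s

43.8 m³/s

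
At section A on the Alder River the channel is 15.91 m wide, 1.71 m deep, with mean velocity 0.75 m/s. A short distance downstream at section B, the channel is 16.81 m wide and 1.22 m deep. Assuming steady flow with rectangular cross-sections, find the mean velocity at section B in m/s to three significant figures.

Q = A₁V₁ = (15.91×1.71) × 0.75 = 20.40 m³/s
A₂ = 16.81 × 1.22 = 20.51 m²
V₂ = Q/A₂ = 20.40/20.51 = 0.9949 m/s

0.995 m/s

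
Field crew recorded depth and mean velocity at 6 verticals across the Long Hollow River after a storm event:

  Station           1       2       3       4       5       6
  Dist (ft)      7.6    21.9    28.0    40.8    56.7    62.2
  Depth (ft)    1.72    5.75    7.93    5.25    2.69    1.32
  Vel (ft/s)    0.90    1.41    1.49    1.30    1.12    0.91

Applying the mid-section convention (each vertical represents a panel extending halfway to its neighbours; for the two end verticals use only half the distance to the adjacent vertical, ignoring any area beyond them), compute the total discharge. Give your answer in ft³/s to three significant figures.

w_1 = (21.9 − 7.6)/2 = 7.15 ft; q_1 = 0.90 × 1.72 × 7.15 = 11.07 ft³/s
w_2 = (28.0 − 7.6)/2 = 10.2 ft; q_2 = 1.41 × 5.75 × 10.2 = 82.70 ft³/s
w_3 = (40.8 − 21.9)/2 = 9.45 ft; q_3 = 1.49 × 7.93 × 9.45 = 111.7 ft³/s
w_4 = (56.7 − 28.0)/2 = 14.35 ft; q_4 = 1.30 × 5.25 × 14.35 = 97.94 ft³/s
w_5 = (62.2 − 40.8)/2 = 10.7 ft; q_5 = 1.12 × 2.69 × 10.7 = 32.24 ft³/s
w_6 = (62.2 − 56.7)/2 = 2.75 ft; q_6 = 0.91 × 1.32 × 2.75 = 3.303 ft³/s
Q = Σ qᵢ = 338.9 ft³/s

339 ft³/s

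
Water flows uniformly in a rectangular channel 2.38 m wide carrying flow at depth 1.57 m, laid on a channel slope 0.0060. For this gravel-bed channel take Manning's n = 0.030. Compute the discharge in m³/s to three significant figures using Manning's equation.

7.44 m³/s

A = b·y = 2.38 × 1.57 = 3.737 m²
P = b + 2y = 2.38 + 2×1.57 = 5.520 m
R = A/P = 3.737/5.520 = 0.6769 m
Q = (1/n)·A·R^(2/3)·S^(1/2) = (1/0.030) × 3.737 × 0.6769^(2/3) × 0.0060^(1/2) = 7.438 m³/s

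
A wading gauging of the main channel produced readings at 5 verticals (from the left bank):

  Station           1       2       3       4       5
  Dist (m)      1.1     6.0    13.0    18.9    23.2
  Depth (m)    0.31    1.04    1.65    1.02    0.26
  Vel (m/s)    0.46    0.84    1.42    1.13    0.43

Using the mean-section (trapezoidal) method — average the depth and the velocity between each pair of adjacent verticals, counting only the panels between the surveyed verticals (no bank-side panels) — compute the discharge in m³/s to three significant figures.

25.0 m³/s

Panel 1-2: Δb = 4.9 m, d̄ = (0.31+1.04)/2 = 0.675, v̄ = (0.46+0.84)/2 = 0.65 → q = 4.9×0.675×0.65 = 2.150 m³/s
Panel 2-3: Δb = 7 m, d̄ = (1.04+1.65)/2 = 1.345, v̄ = (0.84+1.42)/2 = 1.13 → q = 7×1.345×1.13 = 10.64 m³/s
Panel 3-4: Δb = 5.9 m, d̄ = (1.65+1.02)/2 = 1.335, v̄ = (1.42+1.13)/2 = 1.275 → q = 5.9×1.335×1.275 = 10.04 m³/s
Panel 4-5: Δb = 4.3 m, d̄ = (1.02+0.26)/2 = 0.64, v̄ = (1.13+0.43)/2 = 0.78 → q = 4.3×0.64×0.78 = 2.147 m³/s
Q = Σ q = 24.98 m³/s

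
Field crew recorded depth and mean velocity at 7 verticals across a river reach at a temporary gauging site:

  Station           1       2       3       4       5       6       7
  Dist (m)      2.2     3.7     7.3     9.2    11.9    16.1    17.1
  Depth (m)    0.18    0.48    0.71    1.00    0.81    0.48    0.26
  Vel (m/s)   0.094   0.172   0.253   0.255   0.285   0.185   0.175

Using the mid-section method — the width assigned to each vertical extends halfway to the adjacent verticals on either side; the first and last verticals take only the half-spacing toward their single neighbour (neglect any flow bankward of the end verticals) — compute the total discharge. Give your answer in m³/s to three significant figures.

w_1 = (3.7 − 2.2)/2 = 0.75 m; q_1 = 0.094 × 0.18 × 0.75 = 0.01269 m³/s
w_2 = (7.3 − 2.2)/2 = 2.55 m; q_2 = 0.172 × 0.48 × 2.55 = 0.2105 m³/s
w_3 = (9.2 − 3.7)/2 = 2.75 m; q_3 = 0.253 × 0.71 × 2.75 = 0.4940 m³/s
w_4 = (11.9 − 7.3)/2 = 2.3 m; q_4 = 0.255 × 1.00 × 2.3 = 0.5865 m³/s
w_5 = (16.1 − 9.2)/2 = 3.45 m; q_5 = 0.285 × 0.81 × 3.45 = 0.7964 m³/s
w_6 = (17.1 − 11.9)/2 = 2.6 m; q_6 = 0.185 × 0.48 × 2.6 = 0.2309 m³/s
w_7 = (17.1 − 16.1)/2 = 0.5 m; q_7 = 0.175 × 0.26 × 0.5 = 0.02275 m³/s
Q = Σ qᵢ = 2.354 m³/s

2.35 m³/s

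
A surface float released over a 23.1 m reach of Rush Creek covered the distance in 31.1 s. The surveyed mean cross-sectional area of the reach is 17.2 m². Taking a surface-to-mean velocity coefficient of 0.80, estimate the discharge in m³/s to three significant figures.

v_surface = L / t̄ = 23.1 / 31.1 = 0.7428 m/s
v_mean = 0.80 × 0.7428 = 0.5942 m/s
Q = A × v_mean = 17.2 × 0.5942 = 10.22 m³/s

10.2 m³/s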